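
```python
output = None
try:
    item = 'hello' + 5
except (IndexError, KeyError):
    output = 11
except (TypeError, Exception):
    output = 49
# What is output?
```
49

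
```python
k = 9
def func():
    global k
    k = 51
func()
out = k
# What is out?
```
51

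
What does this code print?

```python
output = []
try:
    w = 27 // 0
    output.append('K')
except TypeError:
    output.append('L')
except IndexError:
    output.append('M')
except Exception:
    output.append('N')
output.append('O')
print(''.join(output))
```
NO

ZeroDivisionError not specifically caught, falls to Exception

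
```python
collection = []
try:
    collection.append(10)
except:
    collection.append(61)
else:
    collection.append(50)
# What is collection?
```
[10, 50]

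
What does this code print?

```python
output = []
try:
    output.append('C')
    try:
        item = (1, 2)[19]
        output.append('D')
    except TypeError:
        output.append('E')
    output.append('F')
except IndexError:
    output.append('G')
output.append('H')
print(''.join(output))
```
CGH

Inner handler doesn't match, propagates to outer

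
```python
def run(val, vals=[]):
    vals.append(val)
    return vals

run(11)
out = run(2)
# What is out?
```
[11, 2]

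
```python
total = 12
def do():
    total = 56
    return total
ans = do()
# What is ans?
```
56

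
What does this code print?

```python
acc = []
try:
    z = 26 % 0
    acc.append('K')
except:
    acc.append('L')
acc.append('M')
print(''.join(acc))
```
LM

Exception raised in try, caught by bare except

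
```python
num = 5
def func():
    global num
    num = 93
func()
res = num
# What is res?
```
93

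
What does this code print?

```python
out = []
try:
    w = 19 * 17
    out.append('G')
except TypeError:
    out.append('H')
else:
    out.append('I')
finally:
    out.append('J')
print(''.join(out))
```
GIJ

else runs before finally when no exception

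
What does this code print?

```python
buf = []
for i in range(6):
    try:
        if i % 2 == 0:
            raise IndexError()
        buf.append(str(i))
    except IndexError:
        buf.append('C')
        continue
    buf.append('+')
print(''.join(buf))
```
C1+C3+C5+

continue in except skips rest of loop body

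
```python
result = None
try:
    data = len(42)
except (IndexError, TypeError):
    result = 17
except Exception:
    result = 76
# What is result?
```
17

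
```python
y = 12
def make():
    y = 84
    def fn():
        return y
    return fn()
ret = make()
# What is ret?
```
84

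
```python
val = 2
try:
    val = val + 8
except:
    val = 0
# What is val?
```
10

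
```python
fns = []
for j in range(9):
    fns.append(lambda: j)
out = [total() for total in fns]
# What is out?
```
[8, 8, 8, 8, 8, 8, 8, 8, 8]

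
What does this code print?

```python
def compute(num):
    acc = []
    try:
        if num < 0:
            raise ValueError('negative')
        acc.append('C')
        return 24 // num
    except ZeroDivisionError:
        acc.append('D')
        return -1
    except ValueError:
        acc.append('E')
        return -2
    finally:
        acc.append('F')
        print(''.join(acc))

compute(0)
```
CDF

num=0 causes ZeroDivisionError, caught, finally prints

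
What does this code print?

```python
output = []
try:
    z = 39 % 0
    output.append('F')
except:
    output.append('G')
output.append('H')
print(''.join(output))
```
GH

Exception raised in try, caught by bare except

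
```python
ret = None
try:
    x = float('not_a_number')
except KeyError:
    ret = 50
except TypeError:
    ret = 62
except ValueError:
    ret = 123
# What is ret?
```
123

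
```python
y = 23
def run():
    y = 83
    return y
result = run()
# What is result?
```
83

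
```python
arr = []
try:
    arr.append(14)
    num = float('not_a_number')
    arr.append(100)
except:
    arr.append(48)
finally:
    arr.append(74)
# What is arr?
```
[14, 48, 74]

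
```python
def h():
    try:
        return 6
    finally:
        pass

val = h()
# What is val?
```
6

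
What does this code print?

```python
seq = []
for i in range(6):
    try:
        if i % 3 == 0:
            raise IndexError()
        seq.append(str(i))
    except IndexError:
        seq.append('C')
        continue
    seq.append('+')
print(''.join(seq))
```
C1+2+C4+5+

continue in except skips rest of loop body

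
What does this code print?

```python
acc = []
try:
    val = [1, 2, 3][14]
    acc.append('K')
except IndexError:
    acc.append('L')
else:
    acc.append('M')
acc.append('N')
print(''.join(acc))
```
LN

else block skipped when exception is caught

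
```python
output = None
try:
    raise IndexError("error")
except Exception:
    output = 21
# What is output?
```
21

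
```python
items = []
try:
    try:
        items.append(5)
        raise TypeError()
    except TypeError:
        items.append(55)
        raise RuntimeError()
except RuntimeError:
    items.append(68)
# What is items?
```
[5, 55, 68]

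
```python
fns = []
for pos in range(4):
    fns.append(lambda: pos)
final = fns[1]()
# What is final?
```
3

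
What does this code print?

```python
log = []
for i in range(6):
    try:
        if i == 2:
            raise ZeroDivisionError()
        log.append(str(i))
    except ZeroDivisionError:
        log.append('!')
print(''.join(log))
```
01!345

Exception on i=2 caught, loop continues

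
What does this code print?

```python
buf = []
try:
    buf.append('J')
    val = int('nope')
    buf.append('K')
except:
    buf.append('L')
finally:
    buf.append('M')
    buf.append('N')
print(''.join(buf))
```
JLMN

Code before exception runs, then except, then all of finally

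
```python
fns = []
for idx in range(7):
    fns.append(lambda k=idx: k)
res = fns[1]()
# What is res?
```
1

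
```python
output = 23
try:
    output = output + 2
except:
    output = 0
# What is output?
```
25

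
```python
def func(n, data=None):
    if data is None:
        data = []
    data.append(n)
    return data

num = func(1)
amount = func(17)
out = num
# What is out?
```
[1]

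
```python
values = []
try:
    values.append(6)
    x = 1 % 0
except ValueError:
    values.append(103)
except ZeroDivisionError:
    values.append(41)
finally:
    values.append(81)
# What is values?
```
[6, 41, 81]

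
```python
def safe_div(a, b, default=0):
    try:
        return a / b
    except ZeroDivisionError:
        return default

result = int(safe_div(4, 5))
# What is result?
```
0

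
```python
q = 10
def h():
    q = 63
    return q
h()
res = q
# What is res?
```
10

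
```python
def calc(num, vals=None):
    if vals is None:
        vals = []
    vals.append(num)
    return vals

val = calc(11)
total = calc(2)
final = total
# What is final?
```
[2]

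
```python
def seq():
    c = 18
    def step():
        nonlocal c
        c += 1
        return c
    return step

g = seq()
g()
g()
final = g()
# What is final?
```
21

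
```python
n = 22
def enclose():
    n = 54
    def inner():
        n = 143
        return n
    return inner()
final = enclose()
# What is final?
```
143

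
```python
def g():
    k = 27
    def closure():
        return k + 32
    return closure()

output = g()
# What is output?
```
59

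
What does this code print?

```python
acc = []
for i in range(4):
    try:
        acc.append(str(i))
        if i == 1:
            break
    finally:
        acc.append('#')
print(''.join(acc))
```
0#1#

finally runs even when breaking out of loop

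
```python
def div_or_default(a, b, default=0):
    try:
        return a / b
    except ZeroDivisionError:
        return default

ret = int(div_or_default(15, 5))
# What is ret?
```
3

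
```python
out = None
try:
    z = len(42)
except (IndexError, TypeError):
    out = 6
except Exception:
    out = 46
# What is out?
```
6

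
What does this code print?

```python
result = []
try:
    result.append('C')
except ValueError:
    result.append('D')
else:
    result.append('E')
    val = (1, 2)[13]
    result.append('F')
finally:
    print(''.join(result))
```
CE

Try succeeds, else appends 'E', IndexError in else is uncaught, finally prints before exception propagates ('F' never appended)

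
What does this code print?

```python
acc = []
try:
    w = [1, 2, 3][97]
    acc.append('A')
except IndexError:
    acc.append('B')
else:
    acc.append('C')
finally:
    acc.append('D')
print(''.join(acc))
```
BD

Exception: except runs, else skipped, finally runs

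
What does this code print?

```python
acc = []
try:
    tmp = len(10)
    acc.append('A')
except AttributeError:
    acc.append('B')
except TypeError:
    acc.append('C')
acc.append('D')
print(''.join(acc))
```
CD

TypeError is caught by its specific handler, not AttributeError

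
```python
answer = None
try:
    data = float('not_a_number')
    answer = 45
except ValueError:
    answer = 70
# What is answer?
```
70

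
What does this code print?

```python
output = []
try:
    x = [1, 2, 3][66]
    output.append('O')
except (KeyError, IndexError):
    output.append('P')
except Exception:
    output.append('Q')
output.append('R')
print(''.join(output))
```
PR

IndexError matches tuple containing it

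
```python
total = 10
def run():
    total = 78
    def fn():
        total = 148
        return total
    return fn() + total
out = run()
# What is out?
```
226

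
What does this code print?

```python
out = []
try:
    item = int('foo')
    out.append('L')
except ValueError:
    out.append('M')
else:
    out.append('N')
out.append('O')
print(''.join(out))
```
MO

else block skipped when exception is caught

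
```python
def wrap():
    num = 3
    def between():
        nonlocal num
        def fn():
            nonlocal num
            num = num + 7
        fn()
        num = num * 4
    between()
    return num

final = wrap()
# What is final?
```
40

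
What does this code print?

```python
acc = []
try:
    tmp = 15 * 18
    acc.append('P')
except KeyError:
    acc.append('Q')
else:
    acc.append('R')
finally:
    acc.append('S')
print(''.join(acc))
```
PRS

else runs before finally when no exception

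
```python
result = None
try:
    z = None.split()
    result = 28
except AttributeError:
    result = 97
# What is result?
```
97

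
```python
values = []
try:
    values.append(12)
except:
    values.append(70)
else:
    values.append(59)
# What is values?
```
[12, 59]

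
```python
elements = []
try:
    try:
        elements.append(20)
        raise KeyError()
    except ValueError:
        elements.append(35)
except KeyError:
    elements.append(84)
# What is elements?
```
[20, 84]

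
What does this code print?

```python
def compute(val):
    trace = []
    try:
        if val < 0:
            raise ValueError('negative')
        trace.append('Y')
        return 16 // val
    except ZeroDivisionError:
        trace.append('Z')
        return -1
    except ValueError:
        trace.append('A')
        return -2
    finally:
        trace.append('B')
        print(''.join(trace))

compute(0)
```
YZB

val=0 causes ZeroDivisionError, caught, finally prints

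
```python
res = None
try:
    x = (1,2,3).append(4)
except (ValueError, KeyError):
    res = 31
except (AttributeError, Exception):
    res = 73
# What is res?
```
73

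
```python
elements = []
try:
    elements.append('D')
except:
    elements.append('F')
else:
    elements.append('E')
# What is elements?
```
['D', 'E']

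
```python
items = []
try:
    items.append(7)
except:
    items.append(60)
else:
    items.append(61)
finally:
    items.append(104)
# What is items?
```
[7, 61, 104]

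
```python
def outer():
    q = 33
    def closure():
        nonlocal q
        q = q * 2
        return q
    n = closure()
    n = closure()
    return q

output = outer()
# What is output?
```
132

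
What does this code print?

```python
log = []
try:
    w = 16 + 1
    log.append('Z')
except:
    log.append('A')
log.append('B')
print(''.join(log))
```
ZB

No exception, try block completes normally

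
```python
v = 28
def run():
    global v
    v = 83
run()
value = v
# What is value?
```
83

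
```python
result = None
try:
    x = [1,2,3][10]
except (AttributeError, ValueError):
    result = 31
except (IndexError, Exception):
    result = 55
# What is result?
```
55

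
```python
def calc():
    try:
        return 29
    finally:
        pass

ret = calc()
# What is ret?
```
29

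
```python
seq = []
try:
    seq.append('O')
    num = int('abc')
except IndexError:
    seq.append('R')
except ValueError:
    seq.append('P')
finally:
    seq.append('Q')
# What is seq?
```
['O', 'P', 'Q']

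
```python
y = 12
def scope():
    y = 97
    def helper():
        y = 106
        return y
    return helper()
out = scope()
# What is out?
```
106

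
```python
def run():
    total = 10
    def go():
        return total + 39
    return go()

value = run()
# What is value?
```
49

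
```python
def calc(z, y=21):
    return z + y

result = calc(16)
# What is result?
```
37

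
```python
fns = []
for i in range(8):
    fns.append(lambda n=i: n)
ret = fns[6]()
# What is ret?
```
6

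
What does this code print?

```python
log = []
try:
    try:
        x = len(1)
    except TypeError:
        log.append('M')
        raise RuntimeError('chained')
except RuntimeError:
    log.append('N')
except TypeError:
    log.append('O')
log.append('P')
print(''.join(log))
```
MNP

RuntimeError raised and caught, original TypeError not re-raised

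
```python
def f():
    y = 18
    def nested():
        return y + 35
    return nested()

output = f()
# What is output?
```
53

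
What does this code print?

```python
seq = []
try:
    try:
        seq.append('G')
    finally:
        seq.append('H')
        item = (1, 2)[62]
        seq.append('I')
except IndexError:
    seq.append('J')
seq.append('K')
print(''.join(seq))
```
GHJK

Exception in inner finally caught by outer except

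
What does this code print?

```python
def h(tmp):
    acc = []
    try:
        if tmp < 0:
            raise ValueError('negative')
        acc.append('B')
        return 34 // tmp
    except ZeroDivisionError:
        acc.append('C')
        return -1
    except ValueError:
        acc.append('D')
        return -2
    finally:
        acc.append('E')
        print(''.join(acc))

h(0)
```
BCE

tmp=0 causes ZeroDivisionError, caught, finally prints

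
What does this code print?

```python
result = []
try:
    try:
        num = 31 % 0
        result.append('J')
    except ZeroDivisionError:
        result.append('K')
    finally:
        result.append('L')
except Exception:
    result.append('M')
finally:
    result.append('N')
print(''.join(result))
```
KLN

Both finally blocks run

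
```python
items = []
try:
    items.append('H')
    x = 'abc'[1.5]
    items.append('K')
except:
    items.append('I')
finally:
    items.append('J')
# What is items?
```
['H', 'I', 'J']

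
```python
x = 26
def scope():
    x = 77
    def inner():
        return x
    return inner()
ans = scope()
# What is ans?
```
77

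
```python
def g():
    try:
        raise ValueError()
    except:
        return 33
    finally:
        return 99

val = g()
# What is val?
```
99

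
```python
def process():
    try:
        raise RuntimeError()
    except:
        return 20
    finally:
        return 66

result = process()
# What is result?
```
66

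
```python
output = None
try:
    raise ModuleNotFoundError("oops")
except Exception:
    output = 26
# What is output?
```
26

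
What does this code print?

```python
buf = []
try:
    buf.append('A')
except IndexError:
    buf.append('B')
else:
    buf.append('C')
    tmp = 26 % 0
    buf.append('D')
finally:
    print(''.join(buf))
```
AC

Try succeeds, else appends 'C', ZeroDivisionError in else is uncaught, finally prints before exception propagates ('D' never appended)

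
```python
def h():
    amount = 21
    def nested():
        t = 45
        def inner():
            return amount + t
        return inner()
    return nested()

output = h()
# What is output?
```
66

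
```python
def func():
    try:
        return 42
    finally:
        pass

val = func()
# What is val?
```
42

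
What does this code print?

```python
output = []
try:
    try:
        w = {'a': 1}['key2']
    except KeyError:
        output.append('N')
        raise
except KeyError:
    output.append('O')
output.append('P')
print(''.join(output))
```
NOP

raise without argument re-raises current exception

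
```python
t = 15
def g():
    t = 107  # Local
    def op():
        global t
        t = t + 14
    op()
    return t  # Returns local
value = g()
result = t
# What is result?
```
29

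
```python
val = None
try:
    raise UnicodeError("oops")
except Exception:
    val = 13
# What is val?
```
13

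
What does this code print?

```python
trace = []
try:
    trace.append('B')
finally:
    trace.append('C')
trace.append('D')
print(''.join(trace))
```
BCD

try/finally without except, no exception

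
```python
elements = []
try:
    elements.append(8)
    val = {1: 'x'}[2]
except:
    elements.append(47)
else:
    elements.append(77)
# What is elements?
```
[8, 47]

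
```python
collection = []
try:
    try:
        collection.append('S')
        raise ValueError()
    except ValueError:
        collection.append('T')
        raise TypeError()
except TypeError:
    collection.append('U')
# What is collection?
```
['S', 'T', 'U']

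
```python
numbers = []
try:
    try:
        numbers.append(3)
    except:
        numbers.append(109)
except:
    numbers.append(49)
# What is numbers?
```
[3]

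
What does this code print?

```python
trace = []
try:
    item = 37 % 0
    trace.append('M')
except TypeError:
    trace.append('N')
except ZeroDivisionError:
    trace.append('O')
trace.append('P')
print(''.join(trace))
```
OP

ZeroDivisionError is caught by its specific handler, not TypeError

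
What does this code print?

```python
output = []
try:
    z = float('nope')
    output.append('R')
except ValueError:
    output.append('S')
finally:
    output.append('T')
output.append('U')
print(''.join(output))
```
STU

finally always runs, even after exception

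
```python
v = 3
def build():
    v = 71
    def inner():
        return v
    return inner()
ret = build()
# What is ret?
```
71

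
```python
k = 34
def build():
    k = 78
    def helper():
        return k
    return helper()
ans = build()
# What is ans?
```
78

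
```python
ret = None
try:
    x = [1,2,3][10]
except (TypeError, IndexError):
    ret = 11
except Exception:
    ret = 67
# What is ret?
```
11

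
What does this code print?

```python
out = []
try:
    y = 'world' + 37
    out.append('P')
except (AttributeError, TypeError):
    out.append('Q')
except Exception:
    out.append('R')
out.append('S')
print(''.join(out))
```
QS

TypeError matches tuple containing it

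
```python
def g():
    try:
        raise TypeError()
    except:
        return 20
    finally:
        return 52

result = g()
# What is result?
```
52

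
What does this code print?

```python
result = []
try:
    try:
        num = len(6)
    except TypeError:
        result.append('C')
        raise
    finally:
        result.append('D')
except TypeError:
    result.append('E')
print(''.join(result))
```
CDE

finally runs before re-raised exception propagates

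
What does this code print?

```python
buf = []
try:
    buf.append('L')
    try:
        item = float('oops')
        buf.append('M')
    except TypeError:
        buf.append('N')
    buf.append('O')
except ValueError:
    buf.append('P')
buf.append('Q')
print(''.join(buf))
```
LPQ

Inner handler doesn't match, propagates to outer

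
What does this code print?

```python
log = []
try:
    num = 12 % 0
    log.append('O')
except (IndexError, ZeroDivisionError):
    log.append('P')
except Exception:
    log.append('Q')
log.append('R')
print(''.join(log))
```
PR

ZeroDivisionError matches tuple containing it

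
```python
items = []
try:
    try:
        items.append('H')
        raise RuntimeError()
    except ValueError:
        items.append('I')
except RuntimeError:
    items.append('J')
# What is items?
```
['H', 'J']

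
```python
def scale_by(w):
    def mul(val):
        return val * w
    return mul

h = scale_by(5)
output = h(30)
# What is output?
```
150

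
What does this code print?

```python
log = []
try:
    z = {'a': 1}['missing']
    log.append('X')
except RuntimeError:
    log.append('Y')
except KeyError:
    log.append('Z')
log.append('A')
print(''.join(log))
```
ZA

KeyError is caught by its specific handler, not RuntimeError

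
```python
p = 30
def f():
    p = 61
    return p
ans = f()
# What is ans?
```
61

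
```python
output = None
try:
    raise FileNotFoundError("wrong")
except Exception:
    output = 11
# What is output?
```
11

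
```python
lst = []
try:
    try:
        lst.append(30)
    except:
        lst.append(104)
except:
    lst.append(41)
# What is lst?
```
[30]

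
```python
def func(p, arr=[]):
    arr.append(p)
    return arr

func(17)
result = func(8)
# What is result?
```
[17, 8]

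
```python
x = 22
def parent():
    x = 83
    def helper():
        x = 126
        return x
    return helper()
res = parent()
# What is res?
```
126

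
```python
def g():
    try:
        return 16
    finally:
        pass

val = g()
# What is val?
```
16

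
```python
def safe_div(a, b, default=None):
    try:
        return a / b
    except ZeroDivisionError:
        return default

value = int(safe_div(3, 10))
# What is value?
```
0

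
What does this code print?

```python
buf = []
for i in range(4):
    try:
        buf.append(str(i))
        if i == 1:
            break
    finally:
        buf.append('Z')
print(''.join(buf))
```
0Z1Z

finally runs even when breaking out of loop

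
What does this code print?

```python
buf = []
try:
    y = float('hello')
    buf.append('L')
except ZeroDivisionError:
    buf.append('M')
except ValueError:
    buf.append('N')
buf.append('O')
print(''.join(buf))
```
NO

ValueError is caught by its specific handler, not ZeroDivisionError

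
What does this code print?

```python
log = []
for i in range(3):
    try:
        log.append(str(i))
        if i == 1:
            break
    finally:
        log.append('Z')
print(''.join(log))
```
0Z1Z

finally runs even when breaking out of loop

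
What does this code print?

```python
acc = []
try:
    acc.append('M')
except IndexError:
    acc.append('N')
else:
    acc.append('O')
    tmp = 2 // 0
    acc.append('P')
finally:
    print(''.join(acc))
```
MO

Try succeeds, else appends 'O', ZeroDivisionError in else is uncaught, finally prints before exception propagates ('P' never appended)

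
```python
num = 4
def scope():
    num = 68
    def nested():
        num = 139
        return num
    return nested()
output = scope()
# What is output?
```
139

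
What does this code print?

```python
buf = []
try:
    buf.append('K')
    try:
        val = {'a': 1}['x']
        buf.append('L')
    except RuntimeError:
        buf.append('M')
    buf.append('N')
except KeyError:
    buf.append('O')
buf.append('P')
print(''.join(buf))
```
KOP

Inner handler doesn't match, propagates to outer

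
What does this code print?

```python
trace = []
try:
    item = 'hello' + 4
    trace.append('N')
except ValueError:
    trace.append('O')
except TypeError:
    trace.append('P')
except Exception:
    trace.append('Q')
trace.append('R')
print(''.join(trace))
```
PR

TypeError matches before generic Exception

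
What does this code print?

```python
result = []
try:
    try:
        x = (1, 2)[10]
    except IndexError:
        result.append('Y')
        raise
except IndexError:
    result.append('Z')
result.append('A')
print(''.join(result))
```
YZA

raise without argument re-raises current exception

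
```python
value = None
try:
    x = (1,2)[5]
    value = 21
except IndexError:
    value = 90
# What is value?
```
90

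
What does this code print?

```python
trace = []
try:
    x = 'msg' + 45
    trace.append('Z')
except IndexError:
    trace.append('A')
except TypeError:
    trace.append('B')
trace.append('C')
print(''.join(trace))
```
BC

TypeError is caught by its specific handler, not IndexError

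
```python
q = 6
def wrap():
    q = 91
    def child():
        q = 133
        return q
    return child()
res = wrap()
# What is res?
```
133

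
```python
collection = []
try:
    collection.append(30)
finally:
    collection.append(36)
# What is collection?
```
[30, 36]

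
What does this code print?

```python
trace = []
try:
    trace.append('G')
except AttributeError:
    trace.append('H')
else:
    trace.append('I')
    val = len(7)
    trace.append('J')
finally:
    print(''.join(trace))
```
GI

Try succeeds, else appends 'I', TypeError in else is uncaught, finally prints before exception propagates ('J' never appended)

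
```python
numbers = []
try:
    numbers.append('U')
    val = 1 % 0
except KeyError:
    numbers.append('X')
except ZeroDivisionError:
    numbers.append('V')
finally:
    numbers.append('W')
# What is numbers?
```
['U', 'V', 'W']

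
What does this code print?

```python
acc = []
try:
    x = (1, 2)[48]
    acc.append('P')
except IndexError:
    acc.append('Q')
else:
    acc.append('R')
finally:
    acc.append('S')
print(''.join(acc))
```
QS

Exception: except runs, else skipped, finally runs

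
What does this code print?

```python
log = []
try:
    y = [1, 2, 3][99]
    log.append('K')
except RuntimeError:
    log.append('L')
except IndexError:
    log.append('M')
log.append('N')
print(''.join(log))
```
MN

IndexError is caught by its specific handler, not RuntimeError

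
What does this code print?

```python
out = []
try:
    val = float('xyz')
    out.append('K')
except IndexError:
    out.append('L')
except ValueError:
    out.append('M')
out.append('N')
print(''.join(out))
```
MN

ValueError is caught by its specific handler, not IndexError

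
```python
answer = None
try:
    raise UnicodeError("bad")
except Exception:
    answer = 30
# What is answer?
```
30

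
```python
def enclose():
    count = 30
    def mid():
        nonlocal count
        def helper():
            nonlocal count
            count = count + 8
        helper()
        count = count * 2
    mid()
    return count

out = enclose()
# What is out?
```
76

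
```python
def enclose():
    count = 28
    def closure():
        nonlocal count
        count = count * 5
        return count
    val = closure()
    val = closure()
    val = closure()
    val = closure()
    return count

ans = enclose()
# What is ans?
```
17500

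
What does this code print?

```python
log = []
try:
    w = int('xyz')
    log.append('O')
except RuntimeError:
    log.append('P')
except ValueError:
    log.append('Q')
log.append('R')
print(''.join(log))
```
QR

ValueError is caught by its specific handler, not RuntimeError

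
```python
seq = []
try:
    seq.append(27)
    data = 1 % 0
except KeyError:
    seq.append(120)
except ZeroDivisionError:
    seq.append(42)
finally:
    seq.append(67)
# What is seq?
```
[27, 42, 67]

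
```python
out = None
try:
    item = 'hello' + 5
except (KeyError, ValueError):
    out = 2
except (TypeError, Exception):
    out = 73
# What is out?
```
73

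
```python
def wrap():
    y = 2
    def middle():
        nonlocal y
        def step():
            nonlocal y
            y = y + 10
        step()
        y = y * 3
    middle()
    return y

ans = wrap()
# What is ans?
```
36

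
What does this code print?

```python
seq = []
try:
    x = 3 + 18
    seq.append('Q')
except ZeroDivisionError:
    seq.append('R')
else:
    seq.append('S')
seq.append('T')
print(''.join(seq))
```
QST

else block runs when no exception occurs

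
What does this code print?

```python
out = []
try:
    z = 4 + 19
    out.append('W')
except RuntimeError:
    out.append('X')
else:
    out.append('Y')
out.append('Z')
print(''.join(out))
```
WYZ

else block runs when no exception occurs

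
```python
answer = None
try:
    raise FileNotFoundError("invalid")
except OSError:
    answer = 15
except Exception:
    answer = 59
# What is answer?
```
15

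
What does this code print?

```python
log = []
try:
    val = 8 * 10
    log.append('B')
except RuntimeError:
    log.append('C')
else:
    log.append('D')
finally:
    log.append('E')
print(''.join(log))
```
BDE

else runs before finally when no exception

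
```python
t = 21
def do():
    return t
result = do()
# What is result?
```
21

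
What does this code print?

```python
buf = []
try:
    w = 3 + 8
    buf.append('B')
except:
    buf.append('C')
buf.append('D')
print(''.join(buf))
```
BD

No exception, try block completes normally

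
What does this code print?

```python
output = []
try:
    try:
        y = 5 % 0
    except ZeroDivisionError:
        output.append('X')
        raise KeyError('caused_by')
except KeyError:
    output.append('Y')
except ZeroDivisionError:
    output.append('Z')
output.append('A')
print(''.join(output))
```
XYA

KeyError raised and caught, original ZeroDivisionError not re-raised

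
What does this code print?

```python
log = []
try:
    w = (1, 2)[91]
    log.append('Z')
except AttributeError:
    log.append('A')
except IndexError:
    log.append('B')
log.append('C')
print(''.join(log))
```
BC

IndexError is caught by its specific handler, not AttributeError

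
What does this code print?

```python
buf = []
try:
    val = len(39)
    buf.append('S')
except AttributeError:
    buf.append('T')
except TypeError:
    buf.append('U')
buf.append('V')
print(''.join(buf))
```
UV

TypeError is caught by its specific handler, not AttributeError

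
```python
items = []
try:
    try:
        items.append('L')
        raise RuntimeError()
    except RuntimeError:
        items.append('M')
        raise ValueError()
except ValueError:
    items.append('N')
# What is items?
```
['L', 'M', 'N']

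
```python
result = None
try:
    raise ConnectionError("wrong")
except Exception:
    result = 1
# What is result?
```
1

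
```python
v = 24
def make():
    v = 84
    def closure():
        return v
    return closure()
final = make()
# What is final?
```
84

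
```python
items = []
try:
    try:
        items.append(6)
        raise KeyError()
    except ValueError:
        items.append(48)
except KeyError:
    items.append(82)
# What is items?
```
[6, 82]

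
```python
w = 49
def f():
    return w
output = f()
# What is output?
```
49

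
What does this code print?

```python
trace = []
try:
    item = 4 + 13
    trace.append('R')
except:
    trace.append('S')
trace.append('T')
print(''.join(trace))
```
RT

No exception, try block completes normally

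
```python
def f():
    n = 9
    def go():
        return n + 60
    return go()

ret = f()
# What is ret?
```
69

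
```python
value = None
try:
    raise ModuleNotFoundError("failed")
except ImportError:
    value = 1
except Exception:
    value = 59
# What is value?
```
1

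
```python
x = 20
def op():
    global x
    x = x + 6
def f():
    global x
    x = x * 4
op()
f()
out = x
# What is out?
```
104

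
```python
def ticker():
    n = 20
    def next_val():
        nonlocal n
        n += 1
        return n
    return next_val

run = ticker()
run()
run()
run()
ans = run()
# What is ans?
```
24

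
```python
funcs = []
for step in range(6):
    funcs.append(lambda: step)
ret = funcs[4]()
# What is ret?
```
5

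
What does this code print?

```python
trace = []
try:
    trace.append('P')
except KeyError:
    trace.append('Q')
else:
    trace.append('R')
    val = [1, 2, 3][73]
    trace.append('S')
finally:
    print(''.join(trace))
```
PR

Try succeeds, else appends 'R', IndexError in else is uncaught, finally prints before exception propagates ('S' never appended)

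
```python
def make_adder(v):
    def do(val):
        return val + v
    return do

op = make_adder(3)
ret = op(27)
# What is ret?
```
30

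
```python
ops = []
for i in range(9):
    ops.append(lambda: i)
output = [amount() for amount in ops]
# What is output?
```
[8, 8, 8, 8, 8, 8, 8, 8, 8]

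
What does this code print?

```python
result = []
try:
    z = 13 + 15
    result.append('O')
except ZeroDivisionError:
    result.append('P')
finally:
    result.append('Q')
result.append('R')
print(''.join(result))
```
OQR

finally runs after normal execution too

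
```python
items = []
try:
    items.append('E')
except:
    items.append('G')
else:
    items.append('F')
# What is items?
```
['E', 'F']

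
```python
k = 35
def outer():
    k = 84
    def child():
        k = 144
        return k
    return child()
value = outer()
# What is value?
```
144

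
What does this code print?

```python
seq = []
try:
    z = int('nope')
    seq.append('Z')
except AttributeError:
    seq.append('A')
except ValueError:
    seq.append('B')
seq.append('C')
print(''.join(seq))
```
BC

ValueError is caught by its specific handler, not AttributeError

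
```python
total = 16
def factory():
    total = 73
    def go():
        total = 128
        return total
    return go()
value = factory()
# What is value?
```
128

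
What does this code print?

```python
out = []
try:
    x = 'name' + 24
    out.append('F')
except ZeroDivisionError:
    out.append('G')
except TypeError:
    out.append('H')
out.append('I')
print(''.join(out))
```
HI

TypeError is caught by its specific handler, not ZeroDivisionError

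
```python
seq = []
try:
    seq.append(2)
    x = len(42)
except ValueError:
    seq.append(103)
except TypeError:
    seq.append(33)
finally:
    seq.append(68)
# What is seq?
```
[2, 33, 68]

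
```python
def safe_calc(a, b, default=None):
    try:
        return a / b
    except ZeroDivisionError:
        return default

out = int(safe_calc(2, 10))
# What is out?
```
0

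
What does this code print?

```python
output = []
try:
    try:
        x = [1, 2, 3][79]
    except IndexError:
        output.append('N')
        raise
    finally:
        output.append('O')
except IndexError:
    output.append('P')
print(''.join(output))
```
NOP

finally runs before re-raised exception propagates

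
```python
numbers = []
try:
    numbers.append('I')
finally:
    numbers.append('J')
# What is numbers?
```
['I', 'J']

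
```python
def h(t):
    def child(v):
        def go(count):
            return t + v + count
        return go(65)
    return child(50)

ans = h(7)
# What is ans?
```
122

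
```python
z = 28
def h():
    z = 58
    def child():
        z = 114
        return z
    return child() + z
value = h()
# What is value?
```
172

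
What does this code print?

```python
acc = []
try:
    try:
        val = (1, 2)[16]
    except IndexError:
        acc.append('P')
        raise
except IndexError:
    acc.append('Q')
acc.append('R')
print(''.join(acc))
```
PQR

raise without argument re-raises current exception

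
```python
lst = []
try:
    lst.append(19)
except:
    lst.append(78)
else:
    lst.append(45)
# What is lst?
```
[19, 45]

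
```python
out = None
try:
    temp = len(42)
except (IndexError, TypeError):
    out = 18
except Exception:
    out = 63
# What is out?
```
18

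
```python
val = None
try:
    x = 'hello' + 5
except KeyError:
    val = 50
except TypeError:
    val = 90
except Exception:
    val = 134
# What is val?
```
90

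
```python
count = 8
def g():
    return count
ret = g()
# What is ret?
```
8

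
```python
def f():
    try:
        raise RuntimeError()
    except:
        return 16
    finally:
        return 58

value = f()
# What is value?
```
58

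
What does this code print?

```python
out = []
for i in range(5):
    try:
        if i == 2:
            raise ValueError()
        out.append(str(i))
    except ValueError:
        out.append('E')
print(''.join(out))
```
01E34

Exception on i=2 caught, loop continues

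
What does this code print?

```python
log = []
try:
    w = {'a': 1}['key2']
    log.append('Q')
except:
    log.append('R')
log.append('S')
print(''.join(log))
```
RS

Exception raised in try, caught by bare except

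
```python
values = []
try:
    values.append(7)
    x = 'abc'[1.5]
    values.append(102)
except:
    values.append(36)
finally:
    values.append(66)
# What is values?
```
[7, 36, 66]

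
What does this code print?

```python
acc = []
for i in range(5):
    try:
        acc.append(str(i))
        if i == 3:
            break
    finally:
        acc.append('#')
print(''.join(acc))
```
0#1#2#3#

finally runs even when breaking out of loop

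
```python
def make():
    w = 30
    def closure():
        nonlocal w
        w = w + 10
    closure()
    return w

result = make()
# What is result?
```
40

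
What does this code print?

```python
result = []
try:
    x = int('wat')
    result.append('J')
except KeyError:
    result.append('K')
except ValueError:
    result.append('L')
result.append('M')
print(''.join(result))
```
LM

ValueError is caught by its specific handler, not KeyError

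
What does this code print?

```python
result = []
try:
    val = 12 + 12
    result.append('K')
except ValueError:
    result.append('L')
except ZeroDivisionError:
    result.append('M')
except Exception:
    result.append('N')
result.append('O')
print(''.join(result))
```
KO

No exception, try block completes normally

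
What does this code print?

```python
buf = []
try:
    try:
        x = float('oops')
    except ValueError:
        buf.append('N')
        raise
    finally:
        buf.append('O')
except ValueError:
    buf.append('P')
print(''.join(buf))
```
NOP

finally runs before re-raised exception propagates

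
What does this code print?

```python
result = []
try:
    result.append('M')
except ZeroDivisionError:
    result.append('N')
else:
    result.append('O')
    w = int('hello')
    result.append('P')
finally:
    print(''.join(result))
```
MO

Try succeeds, else appends 'O', ValueError in else is uncaught, finally prints before exception propagates ('P' never appended)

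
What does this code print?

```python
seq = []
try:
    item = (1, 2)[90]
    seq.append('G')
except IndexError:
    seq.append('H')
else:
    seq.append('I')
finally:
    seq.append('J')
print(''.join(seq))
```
HJ

Exception: except runs, else skipped, finally runs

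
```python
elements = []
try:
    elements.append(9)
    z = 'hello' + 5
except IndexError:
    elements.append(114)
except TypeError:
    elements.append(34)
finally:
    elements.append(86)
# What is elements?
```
[9, 34, 86]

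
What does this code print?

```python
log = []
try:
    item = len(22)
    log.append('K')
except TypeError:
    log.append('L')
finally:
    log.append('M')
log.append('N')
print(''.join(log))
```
LMN

finally always runs, even after exception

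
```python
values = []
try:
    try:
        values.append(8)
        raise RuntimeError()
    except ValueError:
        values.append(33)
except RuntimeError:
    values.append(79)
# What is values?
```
[8, 79]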